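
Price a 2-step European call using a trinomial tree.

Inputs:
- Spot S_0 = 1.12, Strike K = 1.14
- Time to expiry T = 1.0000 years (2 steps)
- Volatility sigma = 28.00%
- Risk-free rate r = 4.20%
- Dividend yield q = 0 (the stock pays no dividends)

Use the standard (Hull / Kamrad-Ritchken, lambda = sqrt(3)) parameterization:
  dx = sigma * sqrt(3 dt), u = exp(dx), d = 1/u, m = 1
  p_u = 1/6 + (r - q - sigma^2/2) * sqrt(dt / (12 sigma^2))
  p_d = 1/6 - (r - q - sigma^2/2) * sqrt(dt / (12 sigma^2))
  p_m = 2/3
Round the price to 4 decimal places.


dt = T/N = 0.500000; dx = sigma*sqrt(3*dt) = 0.342929
u = exp(dx) = 1.409068; d = 1/u = 0.709689
p_u = 0.168708, p_m = 0.666667, p_d = 0.164625
Discount per step: exp(-r*dt) = 0.979219
Stock lattice S(k, j) with j the centered position index:
  k=0: S(0,+0) = 1.1200
  k=1: S(1,-1) = 0.7949; S(1,+0) = 1.1200; S(1,+1) = 1.5782
  k=2: S(2,-2) = 0.5641; S(2,-1) = 0.7949; S(2,+0) = 1.1200; S(2,+1) = 1.5782; S(2,+2) = 2.2237
Terminal payoffs V(N, j) = max(S_T - K, 0):
  V(2,-2) = 0.000000; V(2,-1) = 0.000000; V(2,+0) = 0.000000; V(2,+1) = 0.438156; V(2,+2) = 1.083730
Backward induction: V(k, j) = exp(-r*dt) * [p_u * V(k+1, j+1) + p_m * V(k+1, j) + p_d * V(k+1, j-1)]
  V(1,-1) = exp(-r*dt) * [p_u*0.000000 + p_m*0.000000 + p_d*0.000000] = 0.000000
  V(1,+0) = exp(-r*dt) * [p_u*0.438156 + p_m*0.000000 + p_d*0.000000] = 0.072384
  V(1,+1) = exp(-r*dt) * [p_u*1.083730 + p_m*0.438156 + p_d*0.000000] = 0.465068
  V(0,+0) = exp(-r*dt) * [p_u*0.465068 + p_m*0.072384 + p_d*0.000000] = 0.124084

Answer: Price = V(0,0) = 0.1241


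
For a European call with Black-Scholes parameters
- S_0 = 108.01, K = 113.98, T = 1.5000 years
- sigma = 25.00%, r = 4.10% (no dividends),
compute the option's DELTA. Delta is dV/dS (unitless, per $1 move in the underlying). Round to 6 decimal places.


d1 = 0.1782438851; d2 = -0.1279423328
phi(d1) = 0.3926549767; exp(-qT) = 1.0000000000; exp(-rT) = 0.9403529457
N(d1) = 0.5707342769
Delta = exp(-qT) * N(d1) = 1.0000000000 * 0.5707342769 = 0.570734

Answer: Delta = 0.570734


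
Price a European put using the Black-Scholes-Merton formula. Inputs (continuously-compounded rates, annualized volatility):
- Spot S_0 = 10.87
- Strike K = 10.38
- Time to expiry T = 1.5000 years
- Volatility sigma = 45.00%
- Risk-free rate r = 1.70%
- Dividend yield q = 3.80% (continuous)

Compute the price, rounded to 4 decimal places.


d1 = (ln(S/K) + (r - q + 0.5*sigma^2) * T) / (sigma * sqrt(T)) = 0.30210523
d2 = d1 - sigma * sqrt(T) = -0.24902996
exp(-rT) = 0.97482238; exp(-qT) = 0.94459407
P = K * exp(-rT) * N(-d2) - S_0 * exp(-qT) * N(-d1)
N(-d1) = 0.38128592; N(-d2) = 0.59833120
P = 10.3800 * 0.97482238 * 0.59833120 - 10.8700 * 0.94459407 * 0.38128592 = 2.1394

Answer: Price = 2.1394


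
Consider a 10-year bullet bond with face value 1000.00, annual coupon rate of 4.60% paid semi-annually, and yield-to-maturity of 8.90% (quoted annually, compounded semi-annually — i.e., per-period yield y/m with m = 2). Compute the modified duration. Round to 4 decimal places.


Coupon per period c = face * coupon_rate / m = 23.000000
Periods per year m = 2; per-period yield y/m = 0.044500
Number of cashflows N = 20
Cashflows (t years, CF_t, discount factor 1/(1+y/m)^(m*t), PV):
  t = 0.5000: CF_t = 23.000000, DF = 0.957396, PV = 22.020105
  t = 1.0000: CF_t = 23.000000, DF = 0.916607, PV = 21.081958
  t = 1.5000: CF_t = 23.000000, DF = 0.877556, PV = 20.183780
  t = 2.0000: CF_t = 23.000000, DF = 0.840168, PV = 19.323868
  t = 2.5000: CF_t = 23.000000, DF = 0.804374, PV = 18.500592
  t = 3.0000: CF_t = 23.000000, DF = 0.770104, PV = 17.712390
  t = 3.5000: CF_t = 23.000000, DF = 0.737294, PV = 16.957769
  t = 4.0000: CF_t = 23.000000, DF = 0.705883, PV = 16.235299
  t = 4.5000: CF_t = 23.000000, DF = 0.675809, PV = 15.543608
  t = 5.0000: CF_t = 23.000000, DF = 0.647017, PV = 14.881386
  t = 5.5000: CF_t = 23.000000, DF = 0.619451, PV = 14.247378
  t = 6.0000: CF_t = 23.000000, DF = 0.593060, PV = 13.640381
  t = 6.5000: CF_t = 23.000000, DF = 0.567793, PV = 13.059245
  t = 7.0000: CF_t = 23.000000, DF = 0.543603, PV = 12.502867
  t = 7.5000: CF_t = 23.000000, DF = 0.520443, PV = 11.970194
  t = 8.0000: CF_t = 23.000000, DF = 0.498270, PV = 11.460214
  t = 8.5000: CF_t = 23.000000, DF = 0.477042, PV = 10.971962
  t = 9.0000: CF_t = 23.000000, DF = 0.456718, PV = 10.504511
  t = 9.5000: CF_t = 23.000000, DF = 0.437260, PV = 10.056976
  t = 10.0000: CF_t = 1023.000000, DF = 0.418631, PV = 428.259245
Price P = sum_t PV_t = 719.113728
First compute Macaulay numerator sum_t t * PV_t:
  t * PV_t at t = 0.5000: 11.010053
  t * PV_t at t = 1.0000: 21.081958
  t * PV_t at t = 1.5000: 30.275670
  t * PV_t at t = 2.0000: 38.647736
  t * PV_t at t = 2.5000: 46.251479
  t * PV_t at t = 3.0000: 53.137170
  t * PV_t at t = 3.5000: 59.352193
  t * PV_t at t = 4.0000: 64.941195
  t * PV_t at t = 4.5000: 69.946236
  t * PV_t at t = 5.0000: 74.406932
  t * PV_t at t = 5.5000: 78.360579
  t * PV_t at t = 6.0000: 81.842287
  t * PV_t at t = 6.5000: 84.885091
  t * PV_t at t = 7.0000: 87.520070
  t * PV_t at t = 7.5000: 89.776451
  t * PV_t at t = 8.0000: 91.681712
  t * PV_t at t = 8.5000: 93.261674
  t * PV_t at t = 9.0000: 94.540599
  t * PV_t at t = 9.5000: 95.541268
  t * PV_t at t = 10.0000: 4282.592454
Macaulay duration D = 5549.052805 / 719.113728 = 7.716516
Modified duration = D / (1 + y/m) = 7.716516 / (1 + 0.044500) = 7.387761

Answer: Modified duration = 7.3878


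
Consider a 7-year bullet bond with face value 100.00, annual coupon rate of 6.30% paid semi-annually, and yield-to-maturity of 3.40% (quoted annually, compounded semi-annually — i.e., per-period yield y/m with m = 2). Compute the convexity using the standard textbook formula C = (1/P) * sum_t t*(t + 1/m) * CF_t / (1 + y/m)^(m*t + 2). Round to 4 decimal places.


Coupon per period c = face * coupon_rate / m = 3.150000
Periods per year m = 2; per-period yield y/m = 0.017000
Number of cashflows N = 14
Cashflows (t years, CF_t, discount factor 1/(1+y/m)^(m*t), PV):
  t = 0.5000: CF_t = 3.150000, DF = 0.983284, PV = 3.097345
  t = 1.0000: CF_t = 3.150000, DF = 0.966848, PV = 3.045570
  t = 1.5000: CF_t = 3.150000, DF = 0.950686, PV = 2.994661
  t = 2.0000: CF_t = 3.150000, DF = 0.934795, PV = 2.944603
  t = 2.5000: CF_t = 3.150000, DF = 0.919169, PV = 2.895381
  t = 3.0000: CF_t = 3.150000, DF = 0.903804, PV = 2.846983
  t = 3.5000: CF_t = 3.150000, DF = 0.888696, PV = 2.799393
  t = 4.0000: CF_t = 3.150000, DF = 0.873841, PV = 2.752599
  t = 4.5000: CF_t = 3.150000, DF = 0.859234, PV = 2.706587
  t = 5.0000: CF_t = 3.150000, DF = 0.844871, PV = 2.661344
  t = 5.5000: CF_t = 3.150000, DF = 0.830748, PV = 2.616857
  t = 6.0000: CF_t = 3.150000, DF = 0.816862, PV = 2.573115
  t = 6.5000: CF_t = 3.150000, DF = 0.803207, PV = 2.530103
  t = 7.0000: CF_t = 103.150000, DF = 0.789781, PV = 81.465906
Price P = sum_t PV_t = 117.930448
Convexity numerator sum_t t*(t + 1/m) * CF_t / (1+y/m)^(m*t + 2):
  t = 0.5000: term = 1.497331
  t = 1.0000: term = 4.416904
  t = 1.5000: term = 8.686144
  t = 2.0000: term = 14.234914
  t = 2.5000: term = 20.995448
  t = 3.0000: term = 28.902288
  t = 3.5000: term = 37.892217
  t = 4.0000: term = 47.904193
  t = 4.5000: term = 58.879293
  t = 5.0000: term = 70.760650
  t = 5.5000: term = 83.493392
  t = 6.0000: term = 97.024591
  t = 6.5000: term = 111.303202
  t = 7.0000: term = 4135.169243
Convexity = (1/P) * sum = 4721.159810 / 117.930448 = 40.033426

Answer: Convexity = 40.0334


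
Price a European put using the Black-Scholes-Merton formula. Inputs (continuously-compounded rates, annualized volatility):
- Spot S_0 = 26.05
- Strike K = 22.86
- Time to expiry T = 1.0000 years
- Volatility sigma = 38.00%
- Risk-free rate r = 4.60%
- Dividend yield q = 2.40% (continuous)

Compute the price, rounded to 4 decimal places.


Answer: Price = 2.0406

Derivation:
d1 = (ln(S/K) + (r - q + 0.5*sigma^2) * T) / (sigma * sqrt(T)) = 0.59165555
d2 = d1 - sigma * sqrt(T) = 0.21165555
exp(-rT) = 0.95504196; exp(-qT) = 0.97628571
P = K * exp(-rT) * N(-d2) - S_0 * exp(-qT) * N(-d1)
N(-d1) = 0.27704063; N(-d2) = 0.41618788
P = 22.8600 * 0.95504196 * 0.41618788 - 26.0500 * 0.97628571 * 0.27704063 = 2.0406


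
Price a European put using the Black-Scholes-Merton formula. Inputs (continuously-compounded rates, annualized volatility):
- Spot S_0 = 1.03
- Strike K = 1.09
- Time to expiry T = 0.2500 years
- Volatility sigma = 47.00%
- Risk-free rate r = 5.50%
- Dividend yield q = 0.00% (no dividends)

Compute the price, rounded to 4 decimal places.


Answer: Price = 0.1226

Derivation:
d1 = (ln(S/K) + (r - q + 0.5*sigma^2) * T) / (sigma * sqrt(T)) = -0.06492083
d2 = d1 - sigma * sqrt(T) = -0.29992083
exp(-rT) = 0.98634410; exp(-qT) = 1.00000000
P = K * exp(-rT) * N(-d2) - S_0 * exp(-qT) * N(-d1)
N(-d1) = 0.52588148; N(-d2) = 0.61788123
P = 1.0900 * 0.98634410 * 0.61788123 - 1.0300 * 1.00000000 * 0.52588148 = 0.1226


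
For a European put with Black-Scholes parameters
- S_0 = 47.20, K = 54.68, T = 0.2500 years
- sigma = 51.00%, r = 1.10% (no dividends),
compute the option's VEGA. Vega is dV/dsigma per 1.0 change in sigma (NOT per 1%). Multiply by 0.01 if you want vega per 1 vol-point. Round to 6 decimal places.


d1 = -0.4385945853; d2 = -0.6935945853
phi(d1) = 0.3623585317; exp(-qT) = 1.0000000000; exp(-rT) = 0.9972537778
Vega = S * exp(-qT) * phi(d1) * sqrt(T) = 47.2000 * 1.0000000000 * 0.3623585317 * 0.5000000000 = 8.551661

Answer: Vega = 8.551661


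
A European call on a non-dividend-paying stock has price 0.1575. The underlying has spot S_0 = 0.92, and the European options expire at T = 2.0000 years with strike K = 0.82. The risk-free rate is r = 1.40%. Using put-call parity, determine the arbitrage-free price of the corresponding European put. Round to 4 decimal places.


Put-call parity: C - P = S_0 * exp(-qT) - K * exp(-rT).
S_0 * exp(-qT) = 0.9200 * 1.00000000 = 0.92000000
K * exp(-rT) = 0.8200 * 0.97238837 = 0.79735846
P = C - S*exp(-qT) + K*exp(-rT)
P = 0.1575 - 0.92000000 + 0.79735846 = 0.0349

Answer: Put price = 0.0349


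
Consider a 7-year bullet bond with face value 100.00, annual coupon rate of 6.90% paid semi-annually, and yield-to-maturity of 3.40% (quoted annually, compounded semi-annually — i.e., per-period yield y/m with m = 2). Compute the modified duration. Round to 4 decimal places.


Coupon per period c = face * coupon_rate / m = 3.450000
Periods per year m = 2; per-period yield y/m = 0.017000
Number of cashflows N = 14
Cashflows (t years, CF_t, discount factor 1/(1+y/m)^(m*t), PV):
  t = 0.5000: CF_t = 3.450000, DF = 0.983284, PV = 3.392330
  t = 1.0000: CF_t = 3.450000, DF = 0.966848, PV = 3.335625
  t = 1.5000: CF_t = 3.450000, DF = 0.950686, PV = 3.279867
  t = 2.0000: CF_t = 3.450000, DF = 0.934795, PV = 3.225041
  t = 2.5000: CF_t = 3.450000, DF = 0.919169, PV = 3.171132
  t = 3.0000: CF_t = 3.450000, DF = 0.903804, PV = 3.118124
  t = 3.5000: CF_t = 3.450000, DF = 0.888696, PV = 3.066002
  t = 4.0000: CF_t = 3.450000, DF = 0.873841, PV = 3.014751
  t = 4.5000: CF_t = 3.450000, DF = 0.859234, PV = 2.964357
  t = 5.0000: CF_t = 3.450000, DF = 0.844871, PV = 2.914805
  t = 5.5000: CF_t = 3.450000, DF = 0.830748, PV = 2.866082
  t = 6.0000: CF_t = 3.450000, DF = 0.816862, PV = 2.818173
  t = 6.5000: CF_t = 3.450000, DF = 0.803207, PV = 2.771065
  t = 7.0000: CF_t = 103.450000, DF = 0.789781, PV = 81.702840
Price P = sum_t PV_t = 121.640195
First compute Macaulay numerator sum_t t * PV_t:
  t * PV_t at t = 0.5000: 1.696165
  t * PV_t at t = 1.0000: 3.335625
  t * PV_t at t = 1.5000: 4.919801
  t * PV_t at t = 2.0000: 6.450083
  t * PV_t at t = 2.5000: 7.927830
  t * PV_t at t = 3.0000: 9.354372
  t * PV_t at t = 3.5000: 10.731007
  t * PV_t at t = 4.0000: 12.059005
  t * PV_t at t = 4.5000: 13.339607
  t * PV_t at t = 5.0000: 14.574027
  t * PV_t at t = 5.5000: 15.763451
  t * PV_t at t = 6.0000: 16.909038
  t * PV_t at t = 6.5000: 18.011922
  t * PV_t at t = 7.0000: 571.919882
Macaulay duration D = 706.991814 / 121.640195 = 5.812156
Modified duration = D / (1 + y/m) = 5.812156 / (1 + 0.017000) = 5.715001

Answer: Modified duration = 5.7150


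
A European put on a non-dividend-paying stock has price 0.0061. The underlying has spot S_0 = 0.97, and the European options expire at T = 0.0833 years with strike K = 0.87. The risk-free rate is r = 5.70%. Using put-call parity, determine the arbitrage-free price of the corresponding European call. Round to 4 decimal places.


Put-call parity: C - P = S_0 * exp(-qT) - K * exp(-rT).
S_0 * exp(-qT) = 0.9700 * 1.00000000 = 0.97000000
K * exp(-rT) = 0.8700 * 0.99526315 = 0.86587894
C = P + S*exp(-qT) - K*exp(-rT)
C = 0.0061 + 0.97000000 - 0.86587894 = 0.1102

Answer: Call price = 0.1102


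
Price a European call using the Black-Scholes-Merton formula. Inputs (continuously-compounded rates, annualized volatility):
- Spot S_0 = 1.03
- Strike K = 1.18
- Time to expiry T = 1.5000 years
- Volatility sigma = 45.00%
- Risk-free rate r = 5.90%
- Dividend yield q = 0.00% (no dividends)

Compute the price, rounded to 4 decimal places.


Answer: Price = 0.2049

Derivation:
d1 = (ln(S/K) + (r - q + 0.5*sigma^2) * T) / (sigma * sqrt(T)) = 0.18946234
d2 = d1 - sigma * sqrt(T) = -0.36167285
exp(-rT) = 0.91530311; exp(-qT) = 1.00000000
C = S_0 * exp(-qT) * N(d1) - K * exp(-rT) * N(d2)
N(d1) = 0.57513477; N(d2) = 0.35879826
C = 1.0300 * 1.00000000 * 0.57513477 - 1.1800 * 0.91530311 * 0.35879826 = 0.2049


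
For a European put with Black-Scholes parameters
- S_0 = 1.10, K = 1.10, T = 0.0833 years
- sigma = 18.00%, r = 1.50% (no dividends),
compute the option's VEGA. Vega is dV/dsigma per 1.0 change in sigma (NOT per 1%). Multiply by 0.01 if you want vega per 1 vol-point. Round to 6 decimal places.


d1 = 0.0500270149; d2 = -0.0019241160
phi(d1) = 0.3984433758; exp(-qT) = 1.0000000000; exp(-rT) = 0.9987512803
Vega = S * exp(-qT) * phi(d1) * sqrt(T) = 1.1000 * 1.0000000000 * 0.3984433758 * 0.2886173938 = 0.126497

Answer: Vega = 0.126497


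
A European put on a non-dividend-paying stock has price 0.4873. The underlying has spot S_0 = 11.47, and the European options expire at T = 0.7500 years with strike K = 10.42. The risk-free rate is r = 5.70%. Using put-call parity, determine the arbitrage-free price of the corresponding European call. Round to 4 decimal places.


Answer: Call price = 1.9734

Derivation:
Put-call parity: C - P = S_0 * exp(-qT) - K * exp(-rT).
S_0 * exp(-qT) = 11.4700 * 1.00000000 = 11.47000000
K * exp(-rT) = 10.4200 * 0.95815090 = 9.98393236
C = P + S*exp(-qT) - K*exp(-rT)
C = 0.4873 + 11.47000000 - 9.98393236 = 1.9734


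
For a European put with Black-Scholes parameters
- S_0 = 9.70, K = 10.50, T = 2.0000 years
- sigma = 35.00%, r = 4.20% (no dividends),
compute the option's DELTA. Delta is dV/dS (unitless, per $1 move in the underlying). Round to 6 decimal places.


d1 = 0.2570850920; d2 = -0.2378896548
phi(d1) = 0.3859741404; exp(-qT) = 1.0000000000; exp(-rT) = 0.9194312561
N(-d1) = 0.3985565429
Delta = -exp(-qT) * N(-d1) = -1.0000000000 * 0.3985565429 = -0.398557

Answer: Delta = -0.398557


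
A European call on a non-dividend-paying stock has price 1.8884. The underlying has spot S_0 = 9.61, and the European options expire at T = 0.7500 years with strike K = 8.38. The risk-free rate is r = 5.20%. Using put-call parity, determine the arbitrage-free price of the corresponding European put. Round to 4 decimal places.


Put-call parity: C - P = S_0 * exp(-qT) - K * exp(-rT).
S_0 * exp(-qT) = 9.6100 * 1.00000000 = 9.61000000
K * exp(-rT) = 8.3800 * 0.96175071 = 8.05947094
P = C - S*exp(-qT) + K*exp(-rT)
P = 1.8884 - 9.61000000 + 8.05947094 = 0.3379

Answer: Put price = 0.3379


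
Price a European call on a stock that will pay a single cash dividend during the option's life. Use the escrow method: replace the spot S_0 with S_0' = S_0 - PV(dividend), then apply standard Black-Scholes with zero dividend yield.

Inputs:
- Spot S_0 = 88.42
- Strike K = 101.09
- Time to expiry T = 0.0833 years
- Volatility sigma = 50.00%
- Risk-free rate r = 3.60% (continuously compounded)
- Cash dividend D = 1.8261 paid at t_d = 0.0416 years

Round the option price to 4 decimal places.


Answer: Price = 1.0155

Derivation:
PV(D) = D * exp(-r * t_d) = 1.8261 * 0.99850352 = 1.82336728
S_0' = S_0 - PV(D) = 88.4200 - 1.82336728 = 86.59663272
d1 = (ln(S_0'/K) + (r + sigma^2/2)*T) / (sigma*sqrt(T)) = -0.97942106
d2 = d1 - sigma*sqrt(T) = -1.12372976
exp(-rT) = 0.99700569
N(d1) = 0.16368599; N(d2) = 0.13056384
C = S_0' * N(d1) - K * exp(-rT) * N(d2) = 86.59663272 * 0.16368599 - 101.0900 * 0.99700569 * 0.13056384 = 1.0155


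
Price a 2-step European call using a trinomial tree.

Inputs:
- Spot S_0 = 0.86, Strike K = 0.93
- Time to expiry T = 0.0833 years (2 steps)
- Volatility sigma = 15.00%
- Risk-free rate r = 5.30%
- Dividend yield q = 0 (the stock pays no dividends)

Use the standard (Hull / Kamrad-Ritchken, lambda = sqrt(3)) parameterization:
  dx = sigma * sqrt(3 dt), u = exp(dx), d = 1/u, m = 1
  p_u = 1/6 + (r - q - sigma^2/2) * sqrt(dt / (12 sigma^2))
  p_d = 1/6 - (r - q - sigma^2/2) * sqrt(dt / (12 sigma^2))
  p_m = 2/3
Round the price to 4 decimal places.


dt = T/N = 0.041650; dx = sigma*sqrt(3*dt) = 0.053022
u = exp(dx) = 1.054453; d = 1/u = 0.948359
p_u = 0.183064, p_m = 0.666667, p_d = 0.150269
Discount per step: exp(-r*dt) = 0.997795
Stock lattice S(k, j) with j the centered position index:
  k=0: S(0,+0) = 0.8600
  k=1: S(1,-1) = 0.8156; S(1,+0) = 0.8600; S(1,+1) = 0.9068
  k=2: S(2,-2) = 0.7735; S(2,-1) = 0.8156; S(2,+0) = 0.8600; S(2,+1) = 0.9068; S(2,+2) = 0.9562
Terminal payoffs V(N, j) = max(S_T - K, 0):
  V(2,-2) = 0.000000; V(2,-1) = 0.000000; V(2,+0) = 0.000000; V(2,+1) = 0.000000; V(2,+2) = 0.026210
Backward induction: V(k, j) = exp(-r*dt) * [p_u * V(k+1, j+1) + p_m * V(k+1, j) + p_d * V(k+1, j-1)]
  V(1,-1) = exp(-r*dt) * [p_u*0.000000 + p_m*0.000000 + p_d*0.000000] = 0.000000
  V(1,+0) = exp(-r*dt) * [p_u*0.000000 + p_m*0.000000 + p_d*0.000000] = 0.000000
  V(1,+1) = exp(-r*dt) * [p_u*0.026210 + p_m*0.000000 + p_d*0.000000] = 0.004787
  V(0,+0) = exp(-r*dt) * [p_u*0.004787 + p_m*0.000000 + p_d*0.000000] = 0.000874

Answer: Price = V(0,0) = 0.0009


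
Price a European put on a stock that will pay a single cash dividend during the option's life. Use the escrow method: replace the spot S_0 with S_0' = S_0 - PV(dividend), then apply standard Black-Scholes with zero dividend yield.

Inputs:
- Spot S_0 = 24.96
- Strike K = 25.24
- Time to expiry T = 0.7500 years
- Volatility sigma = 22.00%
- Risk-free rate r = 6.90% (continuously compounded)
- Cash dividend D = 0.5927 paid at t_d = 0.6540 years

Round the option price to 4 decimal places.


PV(D) = D * exp(-r * t_d) = 0.5927 * 0.95587703 = 0.56654832
S_0' = S_0 - PV(D) = 24.9600 - 0.56654832 = 24.39345168
d1 = (ln(S_0'/K) + (r + sigma^2/2)*T) / (sigma*sqrt(T)) = 0.18782089
d2 = d1 - sigma*sqrt(T) = -0.00270470
exp(-rT) = 0.94956623
N(-d1) = 0.42550853; N(-d2) = 0.50107902
P = K * exp(-rT) * N(-d2) - S_0' * N(-d1) = 25.2400 * 0.94956623 * 0.50107902 - 24.39345168 * 0.42550853 = 1.6298

Answer: Price = 1.6298


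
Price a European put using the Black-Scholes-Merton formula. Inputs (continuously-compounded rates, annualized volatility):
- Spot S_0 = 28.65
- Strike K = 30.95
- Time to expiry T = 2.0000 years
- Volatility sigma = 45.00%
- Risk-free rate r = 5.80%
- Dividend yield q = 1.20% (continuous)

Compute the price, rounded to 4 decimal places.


d1 = (ln(S/K) + (r - q + 0.5*sigma^2) * T) / (sigma * sqrt(T)) = 0.34142328
d2 = d1 - sigma * sqrt(T) = -0.29497282
exp(-rT) = 0.89047522; exp(-qT) = 0.97628571
P = K * exp(-rT) * N(-d2) - S_0 * exp(-qT) * N(-d1)
N(-d1) = 0.36639248; N(-d2) = 0.61599268
P = 30.9500 * 0.89047522 * 0.61599268 - 28.6500 * 0.97628571 * 0.36639248 = 6.7287

Answer: Price = 6.7287


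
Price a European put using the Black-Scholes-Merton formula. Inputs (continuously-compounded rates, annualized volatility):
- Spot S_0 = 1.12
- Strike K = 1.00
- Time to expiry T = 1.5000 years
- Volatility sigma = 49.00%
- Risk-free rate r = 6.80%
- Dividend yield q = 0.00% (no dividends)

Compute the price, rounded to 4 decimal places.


d1 = (ln(S/K) + (r - q + 0.5*sigma^2) * T) / (sigma * sqrt(T)) = 0.65886889
d2 = d1 - sigma * sqrt(T) = 0.05874391
exp(-rT) = 0.90302955; exp(-qT) = 1.00000000
P = K * exp(-rT) * N(-d2) - S_0 * exp(-qT) * N(-d1)
N(-d1) = 0.25498998; N(-d2) = 0.47657804
P = 1.0000 * 0.90302955 * 0.47657804 - 1.1200 * 1.00000000 * 0.25498998 = 0.1448

Answer: Price = 0.1448


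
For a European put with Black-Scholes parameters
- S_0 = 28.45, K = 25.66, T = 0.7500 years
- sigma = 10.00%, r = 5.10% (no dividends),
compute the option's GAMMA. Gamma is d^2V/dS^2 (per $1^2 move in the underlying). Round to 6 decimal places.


d1 = 1.6767960934; d2 = 1.5901935530
phi(d1) = 0.0978068071; exp(-qT) = 1.0000000000; exp(-rT) = 0.9624722927
Gamma = exp(-qT) * phi(d1) / (S * sigma * sqrt(T)) = 1.0000000000 * 0.0978068071 / (28.4500 * 0.1000 * 0.8660254038) = 0.039697

Answer: Gamma = 0.039697


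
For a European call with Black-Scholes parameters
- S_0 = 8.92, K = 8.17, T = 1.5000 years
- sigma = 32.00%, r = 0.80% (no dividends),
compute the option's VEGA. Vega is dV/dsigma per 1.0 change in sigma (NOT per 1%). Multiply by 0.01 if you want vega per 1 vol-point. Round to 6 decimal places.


d1 = 0.4506730387; d2 = 0.0587546799
phi(d1) = 0.3604177055; exp(-qT) = 1.0000000000; exp(-rT) = 0.9880717129
Vega = S * exp(-qT) * phi(d1) * sqrt(T) = 8.9200 * 1.0000000000 * 0.3604177055 * 1.2247448714 = 3.937464

Answer: Vega = 3.937464


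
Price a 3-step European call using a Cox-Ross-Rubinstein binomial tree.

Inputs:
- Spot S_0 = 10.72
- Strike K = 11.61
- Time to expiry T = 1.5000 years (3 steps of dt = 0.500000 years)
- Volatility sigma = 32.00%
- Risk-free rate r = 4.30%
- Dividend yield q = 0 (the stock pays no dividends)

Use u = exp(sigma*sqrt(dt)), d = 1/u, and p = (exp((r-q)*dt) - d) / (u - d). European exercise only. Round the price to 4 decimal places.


dt = T/N = 0.500000
u = exp(sigma*sqrt(dt)) = 1.253919; d = 1/u = 0.797499
p = (exp((r-q)*dt) - d) / (u - d) = 0.491287
Discount per step: exp(-r*dt) = 0.978729
Stock lattice S(k, i) with i counting down-moves:
  k=0: S(0,0) = 10.7200
  k=1: S(1,0) = 13.4420; S(1,1) = 8.5492
  k=2: S(2,0) = 16.8552; S(2,1) = 10.7200; S(2,2) = 6.8180
  k=3: S(3,0) = 21.1351; S(3,1) = 13.4420; S(3,2) = 8.5492; S(3,3) = 5.4373
Terminal payoffs V(N, i) = max(S_T - K, 0):
  V(3,0) = 9.525068; V(3,1) = 1.832016; V(3,2) = 0.000000; V(3,3) = 0.000000
Backward induction: V(k, i) = exp(-r*dt) * [p * V(k+1, i) + (1-p) * V(k+1, i+1)].
  V(2,0) = exp(-r*dt) * [p*9.525068 + (1-p)*1.832016] = 5.492156
  V(2,1) = exp(-r*dt) * [p*1.832016 + (1-p)*0.000000] = 0.880902
  V(2,2) = exp(-r*dt) * [p*0.000000 + (1-p)*0.000000] = 0.000000
  V(1,0) = exp(-r*dt) * [p*5.492156 + (1-p)*0.880902] = 3.079428
  V(1,1) = exp(-r*dt) * [p*0.880902 + (1-p)*0.000000] = 0.423571
  V(0,0) = exp(-r*dt) * [p*3.079428 + (1-p)*0.423571] = 1.691597

Answer: Price = V(0,0) = 1.6916


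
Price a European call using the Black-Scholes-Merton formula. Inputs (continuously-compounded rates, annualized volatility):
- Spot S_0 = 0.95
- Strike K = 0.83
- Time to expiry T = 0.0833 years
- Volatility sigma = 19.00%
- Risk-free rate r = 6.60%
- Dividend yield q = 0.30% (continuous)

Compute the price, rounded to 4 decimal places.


Answer: Price = 0.1244

Derivation:
d1 = (ln(S/K) + (r - q + 0.5*sigma^2) * T) / (sigma * sqrt(T)) = 2.58560754
d2 = d1 - sigma * sqrt(T) = 2.53077023
exp(-rT) = 0.99451729; exp(-qT) = 0.99975013
C = S_0 * exp(-qT) * N(d1) - K * exp(-rT) * N(d2)
N(d1) = 0.99513962; N(d2) = 0.99430938
C = 0.9500 * 0.99975013 * 0.99513962 - 0.8300 * 0.99451729 * 0.99430938 = 0.1244


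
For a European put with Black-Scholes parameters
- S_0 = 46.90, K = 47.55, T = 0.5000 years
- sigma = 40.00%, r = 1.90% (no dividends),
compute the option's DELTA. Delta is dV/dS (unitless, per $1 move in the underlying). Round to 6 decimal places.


Answer: Delta = -0.449729

Derivation:
d1 = 0.1263454382; d2 = -0.1564972742
phi(d1) = 0.3957707624; exp(-qT) = 1.0000000000; exp(-rT) = 0.9905449824
N(-d1) = 0.4497292450
Delta = -exp(-qT) * N(-d1) = -1.0000000000 * 0.4497292450 = -0.449729


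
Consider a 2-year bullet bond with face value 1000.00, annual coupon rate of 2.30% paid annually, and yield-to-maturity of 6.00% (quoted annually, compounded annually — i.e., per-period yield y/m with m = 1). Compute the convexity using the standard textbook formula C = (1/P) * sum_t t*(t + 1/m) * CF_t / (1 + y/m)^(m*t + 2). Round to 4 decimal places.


Answer: Convexity = 5.2571

Derivation:
Coupon per period c = face * coupon_rate / m = 23.000000
Periods per year m = 1; per-period yield y/m = 0.060000
Number of cashflows N = 2
Cashflows (t years, CF_t, discount factor 1/(1+y/m)^(m*t), PV):
  t = 1.0000: CF_t = 23.000000, DF = 0.943396, PV = 21.698113
  t = 2.0000: CF_t = 1023.000000, DF = 0.889996, PV = 910.466358
Price P = sum_t PV_t = 932.164471
Convexity numerator sum_t t*(t + 1/m) * CF_t / (1+y/m)^(m*t + 2):
  t = 1.0000: term = 38.622487
  t = 2.0000: term = 4861.870905
Convexity = (1/P) * sum = 4900.493392 / 932.164471 = 5.257112


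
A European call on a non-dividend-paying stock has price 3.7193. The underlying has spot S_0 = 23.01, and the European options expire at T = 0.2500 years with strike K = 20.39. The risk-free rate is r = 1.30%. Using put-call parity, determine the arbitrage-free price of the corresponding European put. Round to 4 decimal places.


Put-call parity: C - P = S_0 * exp(-qT) - K * exp(-rT).
S_0 * exp(-qT) = 23.0100 * 1.00000000 = 23.01000000
K * exp(-rT) = 20.3900 * 0.99675528 = 20.32384007
P = C - S*exp(-qT) + K*exp(-rT)
P = 3.7193 - 23.01000000 + 20.32384007 = 1.0331

Answer: Put price = 1.0331


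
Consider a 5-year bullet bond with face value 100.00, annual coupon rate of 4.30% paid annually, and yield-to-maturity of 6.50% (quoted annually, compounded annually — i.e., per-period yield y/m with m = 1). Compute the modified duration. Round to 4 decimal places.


Answer: Modified duration = 4.3023

Derivation:
Coupon per period c = face * coupon_rate / m = 4.300000
Periods per year m = 1; per-period yield y/m = 0.065000
Number of cashflows N = 5
Cashflows (t years, CF_t, discount factor 1/(1+y/m)^(m*t), PV):
  t = 1.0000: CF_t = 4.300000, DF = 0.938967, PV = 4.037559
  t = 2.0000: CF_t = 4.300000, DF = 0.881659, PV = 3.791135
  t = 3.0000: CF_t = 4.300000, DF = 0.827849, PV = 3.559751
  t = 4.0000: CF_t = 4.300000, DF = 0.777323, PV = 3.342489
  t = 5.0000: CF_t = 104.300000, DF = 0.729881, PV = 76.126571
Price P = sum_t PV_t = 90.857505
First compute Macaulay numerator sum_t t * PV_t:
  t * PV_t at t = 1.0000: 4.037559
  t * PV_t at t = 2.0000: 7.582270
  t * PV_t at t = 3.0000: 10.679253
  t * PV_t at t = 4.0000: 13.369957
  t * PV_t at t = 5.0000: 380.632856
Macaulay duration D = 416.301895 / 90.857505 = 4.581921
Modified duration = D / (1 + y/m) = 4.581921 / (1 + 0.065000) = 4.302273


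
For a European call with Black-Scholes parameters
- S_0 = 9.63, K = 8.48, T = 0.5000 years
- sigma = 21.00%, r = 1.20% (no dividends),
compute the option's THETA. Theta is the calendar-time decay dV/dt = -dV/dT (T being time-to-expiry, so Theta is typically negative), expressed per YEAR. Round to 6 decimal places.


d1 = 0.9710783357; d2 = 0.8225859116
phi(d1) = 0.2489669555; exp(-qT) = 1.0000000000; exp(-rT) = 0.9940179641
Theta = -S*exp(-qT)*phi(d1)*sigma/(2*sqrt(T)) - r*K*exp(-rT)*N(d2) + q*S*exp(-qT)*N(d1)
N(d1) = 0.8342453644; N(d2) = 0.7946282435; sqrt(T) = 0.7071067812
Term 1 = -9.6300 * 1.0000000000 * 0.2489669555 * 0.2100 / (2 * 0.7071067812) = -0.3560182758
Term 2 = -0.0120 * 8.4800 * 0.9940179641 * 0.7946282435 = -0.0803776544
Term 3 = 0 (no dividend yield, q = 0)
Theta = -0.3560182758 + (-0.0803776544) + (0.0000000000) = -0.436396

Answer: Theta = -0.436396


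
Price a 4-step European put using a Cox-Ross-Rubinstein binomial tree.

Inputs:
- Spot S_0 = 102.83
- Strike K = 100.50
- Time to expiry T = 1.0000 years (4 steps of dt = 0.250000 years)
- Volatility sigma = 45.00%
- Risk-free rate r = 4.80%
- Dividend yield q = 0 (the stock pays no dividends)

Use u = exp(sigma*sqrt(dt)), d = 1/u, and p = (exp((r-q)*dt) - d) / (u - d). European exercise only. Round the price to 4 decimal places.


Answer: Price = V(0,0) = 13.6942

Derivation:
dt = T/N = 0.250000
u = exp(sigma*sqrt(dt)) = 1.252323; d = 1/u = 0.798516
p = (exp((r-q)*dt) - d) / (u - d) = 0.470588
Discount per step: exp(-r*dt) = 0.988072
Stock lattice S(k, i) with i counting down-moves:
  k=0: S(0,0) = 102.8300
  k=1: S(1,0) = 128.7763; S(1,1) = 82.1114
  k=2: S(2,0) = 161.2695; S(2,1) = 102.8300; S(2,2) = 65.5673
  k=3: S(3,0) = 201.9615; S(3,1) = 128.7763; S(3,2) = 82.1114; S(3,3) = 52.3566
  k=4: S(4,0) = 252.9210; S(4,1) = 161.2695; S(4,2) = 102.8300; S(4,3) = 65.5673; S(4,4) = 41.8076
Terminal payoffs V(N, i) = max(K - S_T, 0):
  V(4,0) = 0.000000; V(4,1) = 0.000000; V(4,2) = 0.000000; V(4,3) = 34.932697; V(4,4) = 58.692442
Backward induction: V(k, i) = exp(-r*dt) * [p * V(k+1, i) + (1-p) * V(k+1, i+1)].
  V(3,0) = exp(-r*dt) * [p*0.000000 + (1-p)*0.000000] = 0.000000
  V(3,1) = exp(-r*dt) * [p*0.000000 + (1-p)*0.000000] = 0.000000
  V(3,2) = exp(-r*dt) * [p*0.000000 + (1-p)*34.932697] = 18.273176
  V(3,3) = exp(-r*dt) * [p*34.932697 + (1-p)*58.692442] = 46.944652
  V(2,0) = exp(-r*dt) * [p*0.000000 + (1-p)*0.000000] = 0.000000
  V(2,1) = exp(-r*dt) * [p*0.000000 + (1-p)*18.273176] = 9.558637
  V(2,2) = exp(-r*dt) * [p*18.273176 + (1-p)*46.944652] = 33.053161
  V(1,0) = exp(-r*dt) * [p*0.000000 + (1-p)*9.558637] = 5.000091
  V(1,1) = exp(-r*dt) * [p*9.558637 + (1-p)*33.053161] = 21.734525
  V(0,0) = exp(-r*dt) * [p*5.000091 + (1-p)*21.734525] = 13.694175


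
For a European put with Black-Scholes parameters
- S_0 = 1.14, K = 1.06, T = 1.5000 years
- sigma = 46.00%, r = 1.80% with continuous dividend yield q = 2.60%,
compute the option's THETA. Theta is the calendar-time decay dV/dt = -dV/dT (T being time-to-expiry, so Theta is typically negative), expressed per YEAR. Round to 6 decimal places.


Answer: Theta = -0.075505

Derivation:
d1 = 0.3895387227; d2 = -0.1738439182
phi(d1) = 0.3697941641; exp(-qT) = 0.9617507091; exp(-rT) = 0.9733612415
Theta = -S*exp(-qT)*phi(d1)*sigma/(2*sqrt(T)) + r*K*exp(-rT)*N(-d2) - q*S*exp(-qT)*N(-d1)
N(-d1) = 0.3484388358; N(-d2) = 0.5690059359; sqrt(T) = 1.2247448714
Term 1 = -1.1400 * 0.9617507091 * 0.3697941641 * 0.4600 / (2 * 1.2247448714) = -0.0761394308
Term 2 = 0.0180 * 1.0600 * 0.9733612415 * 0.5690059359 = 0.0105674260
Term 3 = -0.0260 * 1.1400 * 0.9617507091 * 0.3484388358 = -0.0099326989
Theta = -0.0761394308 + (0.0105674260) + (-0.0099326989) = -0.075505


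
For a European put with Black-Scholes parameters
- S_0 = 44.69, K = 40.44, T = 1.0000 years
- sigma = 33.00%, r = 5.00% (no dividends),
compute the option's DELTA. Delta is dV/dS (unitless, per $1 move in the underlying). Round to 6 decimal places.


Answer: Delta = -0.267848

Derivation:
d1 = 0.6193344509; d2 = 0.2893344509
phi(d1) = 0.3293197505; exp(-qT) = 1.0000000000; exp(-rT) = 0.9512294245
N(-d1) = 0.2678480268
Delta = -exp(-qT) * N(-d1) = -1.0000000000 * 0.2678480268 = -0.267848


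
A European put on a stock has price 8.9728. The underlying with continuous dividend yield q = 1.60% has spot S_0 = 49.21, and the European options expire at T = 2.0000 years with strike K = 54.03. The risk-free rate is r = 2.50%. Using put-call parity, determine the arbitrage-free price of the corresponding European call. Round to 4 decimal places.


Put-call parity: C - P = S_0 * exp(-qT) - K * exp(-rT).
S_0 * exp(-qT) = 49.2100 * 0.96850658 = 47.66020890
K * exp(-rT) = 54.0300 * 0.95122942 = 51.39492581
C = P + S*exp(-qT) - K*exp(-rT)
C = 8.9728 + 47.66020890 - 51.39492581 = 5.2381

Answer: Call price = 5.2381


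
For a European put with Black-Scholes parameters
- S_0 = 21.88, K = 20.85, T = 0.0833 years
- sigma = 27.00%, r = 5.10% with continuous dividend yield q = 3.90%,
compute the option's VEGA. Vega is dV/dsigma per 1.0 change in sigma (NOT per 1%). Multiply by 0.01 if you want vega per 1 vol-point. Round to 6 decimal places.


d1 = 0.6705649896; d2 = 0.5926382933
phi(d1) = 0.3186164547; exp(-qT) = 0.9967565713; exp(-rT) = 0.9957607113
Vega = S * exp(-qT) * phi(d1) * sqrt(T) = 21.8800 * 0.9967565713 * 0.3186164547 * 0.2886173938 = 2.005521

Answer: Vega = 2.005521


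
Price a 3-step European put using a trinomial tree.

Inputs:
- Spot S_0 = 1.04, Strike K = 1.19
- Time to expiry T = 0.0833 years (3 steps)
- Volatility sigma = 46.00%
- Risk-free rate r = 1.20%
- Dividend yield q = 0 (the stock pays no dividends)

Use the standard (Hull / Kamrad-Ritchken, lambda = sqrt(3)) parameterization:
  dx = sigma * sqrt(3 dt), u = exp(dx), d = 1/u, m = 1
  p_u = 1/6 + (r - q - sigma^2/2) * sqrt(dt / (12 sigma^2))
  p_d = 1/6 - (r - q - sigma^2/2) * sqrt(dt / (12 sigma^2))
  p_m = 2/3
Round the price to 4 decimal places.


Answer: Price = V(0,0) = 0.1584

Derivation:
dt = T/N = 0.027767; dx = sigma*sqrt(3*dt) = 0.132764
u = exp(dx) = 1.141980; d = 1/u = 0.875672
p_u = 0.156858, p_m = 0.666667, p_d = 0.176475
Discount per step: exp(-r*dt) = 0.999667
Stock lattice S(k, j) with j the centered position index:
  k=0: S(0,+0) = 1.0400
  k=1: S(1,-1) = 0.9107; S(1,+0) = 1.0400; S(1,+1) = 1.1877
  k=2: S(2,-2) = 0.7975; S(2,-1) = 0.9107; S(2,+0) = 1.0400; S(2,+1) = 1.1877; S(2,+2) = 1.3563
  k=3: S(3,-3) = 0.6983; S(3,-2) = 0.7975; S(3,-1) = 0.9107; S(3,+0) = 1.0400; S(3,+1) = 1.1877; S(3,+2) = 1.3563; S(3,+3) = 1.5488
Terminal payoffs V(N, j) = max(K - S_T, 0):
  V(3,-3) = 0.491675; V(3,-2) = 0.392527; V(3,-1) = 0.279301; V(3,+0) = 0.150000; V(3,+1) = 0.002340; V(3,+2) = 0.000000; V(3,+3) = 0.000000
Backward induction: V(k, j) = exp(-r*dt) * [p_u * V(k+1, j+1) + p_m * V(k+1, j) + p_d * V(k+1, j-1)]
  V(2,-2) = exp(-r*dt) * [p_u*0.279301 + p_m*0.392527 + p_d*0.491675] = 0.392133
  V(2,-1) = exp(-r*dt) * [p_u*0.150000 + p_m*0.279301 + p_d*0.392527] = 0.278908
  V(2,+0) = exp(-r*dt) * [p_u*0.002340 + p_m*0.150000 + p_d*0.279301] = 0.149607
  V(2,+1) = exp(-r*dt) * [p_u*0.000000 + p_m*0.002340 + p_d*0.150000] = 0.028022
  V(2,+2) = exp(-r*dt) * [p_u*0.000000 + p_m*0.000000 + p_d*0.002340] = 0.000413
  V(1,-1) = exp(-r*dt) * [p_u*0.149607 + p_m*0.278908 + p_d*0.392133] = 0.278515
  V(1,+0) = exp(-r*dt) * [p_u*0.028022 + p_m*0.149607 + p_d*0.278908] = 0.153303
  V(1,+1) = exp(-r*dt) * [p_u*0.000413 + p_m*0.028022 + p_d*0.149607] = 0.045133
  V(0,+0) = exp(-r*dt) * [p_u*0.045133 + p_m*0.153303 + p_d*0.278515] = 0.158380


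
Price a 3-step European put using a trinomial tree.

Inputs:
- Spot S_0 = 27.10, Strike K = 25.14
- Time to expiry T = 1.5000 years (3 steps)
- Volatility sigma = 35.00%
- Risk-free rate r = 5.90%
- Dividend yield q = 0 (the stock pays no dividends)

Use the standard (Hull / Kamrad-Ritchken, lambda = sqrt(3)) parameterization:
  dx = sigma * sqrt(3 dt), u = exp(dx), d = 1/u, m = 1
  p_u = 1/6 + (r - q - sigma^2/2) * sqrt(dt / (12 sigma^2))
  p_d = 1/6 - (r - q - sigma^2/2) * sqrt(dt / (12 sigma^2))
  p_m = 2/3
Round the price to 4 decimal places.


dt = T/N = 0.500000; dx = sigma*sqrt(3*dt) = 0.428661
u = exp(dx) = 1.535200; d = 1/u = 0.651381
p_u = 0.165354, p_m = 0.666667, p_d = 0.167979
Discount per step: exp(-r*dt) = 0.970931
Stock lattice S(k, j) with j the centered position index:
  k=0: S(0,+0) = 27.1000
  k=1: S(1,-1) = 17.6524; S(1,+0) = 27.1000; S(1,+1) = 41.6039
  k=2: S(2,-2) = 11.4985; S(2,-1) = 17.6524; S(2,+0) = 27.1000; S(2,+1) = 41.6039; S(2,+2) = 63.8703
  k=3: S(3,-3) = 7.4899; S(3,-2) = 11.4985; S(3,-1) = 17.6524; S(3,+0) = 27.1000; S(3,+1) = 41.6039; S(3,+2) = 63.8703; S(3,+3) = 98.0538
Terminal payoffs V(N, j) = max(K - S_T, 0):
  V(3,-3) = 17.650129; V(3,-2) = 13.641549; V(3,-1) = 7.487578; V(3,+0) = 0.000000; V(3,+1) = 0.000000; V(3,+2) = 0.000000; V(3,+3) = 0.000000
Backward induction: V(k, j) = exp(-r*dt) * [p_u * V(k+1, j+1) + p_m * V(k+1, j) + p_d * V(k+1, j-1)]
  V(2,-2) = exp(-r*dt) * [p_u*7.487578 + p_m*13.641549 + p_d*17.650129] = 12.910778
  V(2,-1) = exp(-r*dt) * [p_u*0.000000 + p_m*7.487578 + p_d*13.641549] = 7.071494
  V(2,+0) = exp(-r*dt) * [p_u*0.000000 + p_m*0.000000 + p_d*7.487578] = 1.221193
  V(2,+1) = exp(-r*dt) * [p_u*0.000000 + p_m*0.000000 + p_d*0.000000] = 0.000000
  V(2,+2) = exp(-r*dt) * [p_u*0.000000 + p_m*0.000000 + p_d*0.000000] = 0.000000
  V(1,-1) = exp(-r*dt) * [p_u*1.221193 + p_m*7.071494 + p_d*12.910778] = 6.879043
  V(1,+0) = exp(-r*dt) * [p_u*0.000000 + p_m*1.221193 + p_d*7.071494] = 1.943794
  V(1,+1) = exp(-r*dt) * [p_u*0.000000 + p_m*0.000000 + p_d*1.221193] = 0.199172
  V(0,+0) = exp(-r*dt) * [p_u*0.199172 + p_m*1.943794 + p_d*6.879043] = 2.412114

Answer: Price = V(0,0) = 2.4121


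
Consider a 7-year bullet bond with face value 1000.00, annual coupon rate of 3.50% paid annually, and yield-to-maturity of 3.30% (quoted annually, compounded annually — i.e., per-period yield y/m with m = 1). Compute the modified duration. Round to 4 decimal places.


Coupon per period c = face * coupon_rate / m = 35.000000
Periods per year m = 1; per-period yield y/m = 0.033000
Number of cashflows N = 7
Cashflows (t years, CF_t, discount factor 1/(1+y/m)^(m*t), PV):
  t = 1.0000: CF_t = 35.000000, DF = 0.968054, PV = 33.881897
  t = 2.0000: CF_t = 35.000000, DF = 0.937129, PV = 32.799513
  t = 3.0000: CF_t = 35.000000, DF = 0.907192, PV = 31.751707
  t = 4.0000: CF_t = 35.000000, DF = 0.878211, PV = 30.737374
  t = 5.0000: CF_t = 35.000000, DF = 0.850156, PV = 29.755444
  t = 6.0000: CF_t = 35.000000, DF = 0.822997, PV = 28.804883
  t = 7.0000: CF_t = 1035.000000, DF = 0.796705, PV = 824.590067
Price P = sum_t PV_t = 1012.320886
First compute Macaulay numerator sum_t t * PV_t:
  t * PV_t at t = 1.0000: 33.881897
  t * PV_t at t = 2.0000: 65.599027
  t * PV_t at t = 3.0000: 95.255121
  t * PV_t at t = 4.0000: 122.949495
  t * PV_t at t = 5.0000: 148.777221
  t * PV_t at t = 6.0000: 172.829298
  t * PV_t at t = 7.0000: 5772.130471
Macaulay duration D = 6411.422530 / 1012.320886 = 6.333390
Modified duration = D / (1 + y/m) = 6.333390 / (1 + 0.033000) = 6.131064

Answer: Modified duration = 6.1311


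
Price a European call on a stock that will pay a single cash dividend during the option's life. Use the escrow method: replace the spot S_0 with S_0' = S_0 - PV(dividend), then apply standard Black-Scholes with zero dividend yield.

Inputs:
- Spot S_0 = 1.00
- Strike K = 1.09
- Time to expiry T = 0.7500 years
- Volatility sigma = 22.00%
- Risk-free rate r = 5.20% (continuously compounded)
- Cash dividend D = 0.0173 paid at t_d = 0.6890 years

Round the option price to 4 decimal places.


PV(D) = D * exp(-r * t_d) = 0.0173 * 0.96480623 = 0.01669115
S_0' = S_0 - PV(D) = 1.0000 - 0.01669115 = 0.98330885
d1 = (ln(S_0'/K) + (r + sigma^2/2)*T) / (sigma*sqrt(T)) = -0.24070106
d2 = d1 - sigma*sqrt(T) = -0.43122665
exp(-rT) = 0.96175071
N(d1) = 0.40489341; N(d2) = 0.33315179
C = S_0' * N(d1) - K * exp(-rT) * N(d2) = 0.98330885 * 0.40489341 - 1.0900 * 0.96175071 * 0.33315179 = 0.0489

Answer: Price = 0.0489


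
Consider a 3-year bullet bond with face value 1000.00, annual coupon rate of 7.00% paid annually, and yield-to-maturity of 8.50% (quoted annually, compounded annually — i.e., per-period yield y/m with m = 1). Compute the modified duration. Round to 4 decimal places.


Coupon per period c = face * coupon_rate / m = 70.000000
Periods per year m = 1; per-period yield y/m = 0.085000
Number of cashflows N = 3
Cashflows (t years, CF_t, discount factor 1/(1+y/m)^(m*t), PV):
  t = 1.0000: CF_t = 70.000000, DF = 0.921659, PV = 64.516129
  t = 2.0000: CF_t = 70.000000, DF = 0.849455, PV = 59.461870
  t = 3.0000: CF_t = 1070.000000, DF = 0.782908, PV = 837.711665
Price P = sum_t PV_t = 961.689664
First compute Macaulay numerator sum_t t * PV_t:
  t * PV_t at t = 1.0000: 64.516129
  t * PV_t at t = 2.0000: 118.923740
  t * PV_t at t = 3.0000: 2513.134996
Macaulay duration D = 2696.574865 / 961.689664 = 2.803997
Modified duration = D / (1 + y/m) = 2.803997 / (1 + 0.085000) = 2.584329

Answer: Modified duration = 2.5843


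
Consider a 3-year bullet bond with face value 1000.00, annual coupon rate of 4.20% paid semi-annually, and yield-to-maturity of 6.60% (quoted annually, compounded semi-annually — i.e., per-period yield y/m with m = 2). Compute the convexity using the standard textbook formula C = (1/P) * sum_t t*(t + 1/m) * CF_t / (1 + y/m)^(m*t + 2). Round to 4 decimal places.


Answer: Convexity = 9.1605

Derivation:
Coupon per period c = face * coupon_rate / m = 21.000000
Periods per year m = 2; per-period yield y/m = 0.033000
Number of cashflows N = 6
Cashflows (t years, CF_t, discount factor 1/(1+y/m)^(m*t), PV):
  t = 0.5000: CF_t = 21.000000, DF = 0.968054, PV = 20.329138
  t = 1.0000: CF_t = 21.000000, DF = 0.937129, PV = 19.679708
  t = 1.5000: CF_t = 21.000000, DF = 0.907192, PV = 19.051024
  t = 2.0000: CF_t = 21.000000, DF = 0.878211, PV = 18.442424
  t = 2.5000: CF_t = 21.000000, DF = 0.850156, PV = 17.853266
  t = 3.0000: CF_t = 1021.000000, DF = 0.822997, PV = 840.279586
Price P = sum_t PV_t = 935.635148
Convexity numerator sum_t t*(t + 1/m) * CF_t / (1+y/m)^(m*t + 2):
  t = 0.5000: term = 9.525512
  t = 1.0000: term = 27.663636
  t = 1.5000: term = 53.559799
  t = 2.0000: term = 86.414649
  t = 2.5000: term = 125.481097
  t = 3.0000: term = 8268.228476
Convexity = (1/P) * sum = 8570.873170 / 935.635148 = 9.160487
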